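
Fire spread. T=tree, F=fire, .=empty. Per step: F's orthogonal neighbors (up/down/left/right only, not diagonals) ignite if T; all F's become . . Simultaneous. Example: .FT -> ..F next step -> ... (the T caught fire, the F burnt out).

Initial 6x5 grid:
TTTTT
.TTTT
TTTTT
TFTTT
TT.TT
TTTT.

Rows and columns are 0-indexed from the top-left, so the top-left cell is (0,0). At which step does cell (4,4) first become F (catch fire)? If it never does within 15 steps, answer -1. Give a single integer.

Step 1: cell (4,4)='T' (+4 fires, +1 burnt)
Step 2: cell (4,4)='T' (+6 fires, +4 burnt)
Step 3: cell (4,4)='T' (+7 fires, +6 burnt)
Step 4: cell (4,4)='F' (+6 fires, +7 burnt)
  -> target ignites at step 4
Step 5: cell (4,4)='.' (+2 fires, +6 burnt)
Step 6: cell (4,4)='.' (+1 fires, +2 burnt)
Step 7: cell (4,4)='.' (+0 fires, +1 burnt)
  fire out at step 7

4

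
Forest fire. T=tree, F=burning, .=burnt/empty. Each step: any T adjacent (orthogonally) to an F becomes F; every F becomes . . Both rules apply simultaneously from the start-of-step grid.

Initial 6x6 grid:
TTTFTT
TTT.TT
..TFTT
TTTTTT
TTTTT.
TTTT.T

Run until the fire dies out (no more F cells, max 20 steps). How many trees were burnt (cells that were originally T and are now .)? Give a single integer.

Step 1: +5 fires, +2 burnt (F count now 5)
Step 2: +8 fires, +5 burnt (F count now 8)
Step 3: +8 fires, +8 burnt (F count now 8)
Step 4: +4 fires, +8 burnt (F count now 4)
Step 5: +2 fires, +4 burnt (F count now 2)
Step 6: +1 fires, +2 burnt (F count now 1)
Step 7: +0 fires, +1 burnt (F count now 0)
Fire out after step 7
Initially T: 29, now '.': 35
Total burnt (originally-T cells now '.'): 28

Answer: 28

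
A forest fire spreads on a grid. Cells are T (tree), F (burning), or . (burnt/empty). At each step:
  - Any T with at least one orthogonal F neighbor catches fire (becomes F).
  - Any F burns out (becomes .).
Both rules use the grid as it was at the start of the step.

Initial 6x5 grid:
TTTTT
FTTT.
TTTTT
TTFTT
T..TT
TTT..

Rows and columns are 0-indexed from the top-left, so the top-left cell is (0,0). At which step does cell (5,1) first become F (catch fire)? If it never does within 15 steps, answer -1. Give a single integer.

Step 1: cell (5,1)='T' (+6 fires, +2 burnt)
Step 2: cell (5,1)='T' (+7 fires, +6 burnt)
Step 3: cell (5,1)='T' (+5 fires, +7 burnt)
Step 4: cell (5,1)='T' (+2 fires, +5 burnt)
Step 5: cell (5,1)='F' (+2 fires, +2 burnt)
  -> target ignites at step 5
Step 6: cell (5,1)='.' (+1 fires, +2 burnt)
Step 7: cell (5,1)='.' (+0 fires, +1 burnt)
  fire out at step 7

5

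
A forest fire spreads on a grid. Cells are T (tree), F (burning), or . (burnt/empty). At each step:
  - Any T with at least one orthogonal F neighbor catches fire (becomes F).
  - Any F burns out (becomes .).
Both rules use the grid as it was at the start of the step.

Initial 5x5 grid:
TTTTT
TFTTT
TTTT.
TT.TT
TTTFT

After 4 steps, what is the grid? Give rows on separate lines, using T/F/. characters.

Step 1: 7 trees catch fire, 2 burn out
  TFTTT
  F.FTT
  TFTT.
  TT.FT
  TTF.F
Step 2: 9 trees catch fire, 7 burn out
  F.FTT
  ...FT
  F.FF.
  TF..F
  TF...
Step 3: 4 trees catch fire, 9 burn out
  ...FT
  ....F
  .....
  F....
  F....
Step 4: 1 trees catch fire, 4 burn out
  ....F
  .....
  .....
  .....
  .....

....F
.....
.....
.....
.....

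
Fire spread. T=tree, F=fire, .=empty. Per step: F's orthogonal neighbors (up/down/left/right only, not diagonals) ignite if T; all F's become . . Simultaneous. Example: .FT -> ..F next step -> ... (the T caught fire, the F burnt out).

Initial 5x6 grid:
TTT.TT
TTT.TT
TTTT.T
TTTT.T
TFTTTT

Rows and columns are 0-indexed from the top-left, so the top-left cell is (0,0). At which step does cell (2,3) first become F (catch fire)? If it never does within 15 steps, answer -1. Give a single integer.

Step 1: cell (2,3)='T' (+3 fires, +1 burnt)
Step 2: cell (2,3)='T' (+4 fires, +3 burnt)
Step 3: cell (2,3)='T' (+5 fires, +4 burnt)
Step 4: cell (2,3)='F' (+5 fires, +5 burnt)
  -> target ignites at step 4
Step 5: cell (2,3)='.' (+3 fires, +5 burnt)
Step 6: cell (2,3)='.' (+1 fires, +3 burnt)
Step 7: cell (2,3)='.' (+1 fires, +1 burnt)
Step 8: cell (2,3)='.' (+2 fires, +1 burnt)
Step 9: cell (2,3)='.' (+1 fires, +2 burnt)
Step 10: cell (2,3)='.' (+0 fires, +1 burnt)
  fire out at step 10

4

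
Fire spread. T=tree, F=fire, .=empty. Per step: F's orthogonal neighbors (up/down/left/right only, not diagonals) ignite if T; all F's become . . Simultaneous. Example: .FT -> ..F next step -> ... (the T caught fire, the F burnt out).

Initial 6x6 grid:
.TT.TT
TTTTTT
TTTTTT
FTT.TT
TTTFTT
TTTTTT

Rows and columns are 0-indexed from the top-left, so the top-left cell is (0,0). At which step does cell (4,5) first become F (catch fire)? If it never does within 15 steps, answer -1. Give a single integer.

Step 1: cell (4,5)='T' (+6 fires, +2 burnt)
Step 2: cell (4,5)='F' (+9 fires, +6 burnt)
  -> target ignites at step 2
Step 3: cell (4,5)='.' (+6 fires, +9 burnt)
Step 4: cell (4,5)='.' (+5 fires, +6 burnt)
Step 5: cell (4,5)='.' (+4 fires, +5 burnt)
Step 6: cell (4,5)='.' (+1 fires, +4 burnt)
Step 7: cell (4,5)='.' (+0 fires, +1 burnt)
  fire out at step 7

2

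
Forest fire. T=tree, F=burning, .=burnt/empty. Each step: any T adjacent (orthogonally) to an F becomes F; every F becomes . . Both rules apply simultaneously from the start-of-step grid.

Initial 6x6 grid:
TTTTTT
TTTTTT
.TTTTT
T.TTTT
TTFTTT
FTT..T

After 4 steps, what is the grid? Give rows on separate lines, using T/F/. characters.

Step 1: 6 trees catch fire, 2 burn out
  TTTTTT
  TTTTTT
  .TTTTT
  T.FTTT
  FF.FTT
  .FF..T
Step 2: 4 trees catch fire, 6 burn out
  TTTTTT
  TTTTTT
  .TFTTT
  F..FTT
  ....FT
  .....T
Step 3: 5 trees catch fire, 4 burn out
  TTTTTT
  TTFTTT
  .F.FTT
  ....FT
  .....F
  .....T
Step 4: 6 trees catch fire, 5 burn out
  TTFTTT
  TF.FTT
  ....FT
  .....F
  ......
  .....F

TTFTTT
TF.FTT
....FT
.....F
......
.....F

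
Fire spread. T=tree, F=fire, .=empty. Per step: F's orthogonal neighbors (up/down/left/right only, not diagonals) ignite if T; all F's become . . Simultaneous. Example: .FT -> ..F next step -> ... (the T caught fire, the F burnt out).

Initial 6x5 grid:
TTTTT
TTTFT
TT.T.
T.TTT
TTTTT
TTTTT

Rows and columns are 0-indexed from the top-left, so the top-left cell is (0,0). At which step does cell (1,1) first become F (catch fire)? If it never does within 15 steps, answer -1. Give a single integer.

Step 1: cell (1,1)='T' (+4 fires, +1 burnt)
Step 2: cell (1,1)='F' (+4 fires, +4 burnt)
  -> target ignites at step 2
Step 3: cell (1,1)='.' (+6 fires, +4 burnt)
Step 4: cell (1,1)='.' (+5 fires, +6 burnt)
Step 5: cell (1,1)='.' (+4 fires, +5 burnt)
Step 6: cell (1,1)='.' (+2 fires, +4 burnt)
Step 7: cell (1,1)='.' (+1 fires, +2 burnt)
Step 8: cell (1,1)='.' (+0 fires, +1 burnt)
  fire out at step 8

2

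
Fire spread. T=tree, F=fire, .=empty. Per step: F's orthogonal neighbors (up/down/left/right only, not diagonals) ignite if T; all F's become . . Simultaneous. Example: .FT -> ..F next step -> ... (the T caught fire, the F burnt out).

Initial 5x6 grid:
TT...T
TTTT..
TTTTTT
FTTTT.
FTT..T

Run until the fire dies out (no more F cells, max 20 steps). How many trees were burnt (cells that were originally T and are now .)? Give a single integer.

Answer: 18

Derivation:
Step 1: +3 fires, +2 burnt (F count now 3)
Step 2: +4 fires, +3 burnt (F count now 4)
Step 3: +4 fires, +4 burnt (F count now 4)
Step 4: +4 fires, +4 burnt (F count now 4)
Step 5: +2 fires, +4 burnt (F count now 2)
Step 6: +1 fires, +2 burnt (F count now 1)
Step 7: +0 fires, +1 burnt (F count now 0)
Fire out after step 7
Initially T: 20, now '.': 28
Total burnt (originally-T cells now '.'): 18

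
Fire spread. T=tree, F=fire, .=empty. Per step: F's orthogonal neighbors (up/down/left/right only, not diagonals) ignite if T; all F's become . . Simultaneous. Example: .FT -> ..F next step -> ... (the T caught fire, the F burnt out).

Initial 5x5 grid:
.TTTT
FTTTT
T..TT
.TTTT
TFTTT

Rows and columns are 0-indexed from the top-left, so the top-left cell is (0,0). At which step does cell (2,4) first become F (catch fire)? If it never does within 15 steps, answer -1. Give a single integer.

Step 1: cell (2,4)='T' (+5 fires, +2 burnt)
Step 2: cell (2,4)='T' (+4 fires, +5 burnt)
Step 3: cell (2,4)='T' (+4 fires, +4 burnt)
Step 4: cell (2,4)='T' (+4 fires, +4 burnt)
Step 5: cell (2,4)='F' (+2 fires, +4 burnt)
  -> target ignites at step 5
Step 6: cell (2,4)='.' (+0 fires, +2 burnt)
  fire out at step 6

5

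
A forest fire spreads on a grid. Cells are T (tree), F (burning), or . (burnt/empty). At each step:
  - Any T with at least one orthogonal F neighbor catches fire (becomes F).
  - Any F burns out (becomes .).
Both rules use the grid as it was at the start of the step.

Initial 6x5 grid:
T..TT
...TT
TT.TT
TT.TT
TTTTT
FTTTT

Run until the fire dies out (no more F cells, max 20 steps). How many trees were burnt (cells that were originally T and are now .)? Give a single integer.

Answer: 21

Derivation:
Step 1: +2 fires, +1 burnt (F count now 2)
Step 2: +3 fires, +2 burnt (F count now 3)
Step 3: +4 fires, +3 burnt (F count now 4)
Step 4: +3 fires, +4 burnt (F count now 3)
Step 5: +2 fires, +3 burnt (F count now 2)
Step 6: +2 fires, +2 burnt (F count now 2)
Step 7: +2 fires, +2 burnt (F count now 2)
Step 8: +2 fires, +2 burnt (F count now 2)
Step 9: +1 fires, +2 burnt (F count now 1)
Step 10: +0 fires, +1 burnt (F count now 0)
Fire out after step 10
Initially T: 22, now '.': 29
Total burnt (originally-T cells now '.'): 21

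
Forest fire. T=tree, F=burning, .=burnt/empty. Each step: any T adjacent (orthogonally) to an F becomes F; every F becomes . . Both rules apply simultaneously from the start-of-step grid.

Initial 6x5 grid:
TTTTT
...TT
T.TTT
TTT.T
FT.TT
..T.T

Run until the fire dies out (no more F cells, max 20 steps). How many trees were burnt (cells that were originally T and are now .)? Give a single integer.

Answer: 19

Derivation:
Step 1: +2 fires, +1 burnt (F count now 2)
Step 2: +2 fires, +2 burnt (F count now 2)
Step 3: +1 fires, +2 burnt (F count now 1)
Step 4: +1 fires, +1 burnt (F count now 1)
Step 5: +1 fires, +1 burnt (F count now 1)
Step 6: +2 fires, +1 burnt (F count now 2)
Step 7: +3 fires, +2 burnt (F count now 3)
Step 8: +3 fires, +3 burnt (F count now 3)
Step 9: +3 fires, +3 burnt (F count now 3)
Step 10: +1 fires, +3 burnt (F count now 1)
Step 11: +0 fires, +1 burnt (F count now 0)
Fire out after step 11
Initially T: 20, now '.': 29
Total burnt (originally-T cells now '.'): 19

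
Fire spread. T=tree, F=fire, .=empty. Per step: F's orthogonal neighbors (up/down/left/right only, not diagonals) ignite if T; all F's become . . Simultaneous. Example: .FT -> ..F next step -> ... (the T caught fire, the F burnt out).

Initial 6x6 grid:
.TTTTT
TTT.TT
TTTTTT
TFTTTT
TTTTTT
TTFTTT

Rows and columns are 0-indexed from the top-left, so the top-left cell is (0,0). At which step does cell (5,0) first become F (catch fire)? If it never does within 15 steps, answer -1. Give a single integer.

Step 1: cell (5,0)='T' (+7 fires, +2 burnt)
Step 2: cell (5,0)='F' (+8 fires, +7 burnt)
  -> target ignites at step 2
Step 3: cell (5,0)='.' (+7 fires, +8 burnt)
Step 4: cell (5,0)='.' (+4 fires, +7 burnt)
Step 5: cell (5,0)='.' (+3 fires, +4 burnt)
Step 6: cell (5,0)='.' (+2 fires, +3 burnt)
Step 7: cell (5,0)='.' (+1 fires, +2 burnt)
Step 8: cell (5,0)='.' (+0 fires, +1 burnt)
  fire out at step 8

2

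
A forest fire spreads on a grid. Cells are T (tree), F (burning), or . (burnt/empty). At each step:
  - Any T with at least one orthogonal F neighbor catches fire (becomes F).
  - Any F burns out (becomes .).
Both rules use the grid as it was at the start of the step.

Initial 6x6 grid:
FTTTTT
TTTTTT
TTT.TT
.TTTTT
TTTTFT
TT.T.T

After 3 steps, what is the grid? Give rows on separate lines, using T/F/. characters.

Step 1: 5 trees catch fire, 2 burn out
  .FTTTT
  FTTTTT
  TTT.TT
  .TTTFT
  TTTF.F
  TT.T.T
Step 2: 9 trees catch fire, 5 burn out
  ..FTTT
  .FTTTT
  FTT.FT
  .TTF.F
  TTF...
  TT.F.F
Step 3: 7 trees catch fire, 9 burn out
  ...FTT
  ..FTFT
  .FT..F
  .TF...
  TF....
  TT....

...FTT
..FTFT
.FT..F
.TF...
TF....
TT....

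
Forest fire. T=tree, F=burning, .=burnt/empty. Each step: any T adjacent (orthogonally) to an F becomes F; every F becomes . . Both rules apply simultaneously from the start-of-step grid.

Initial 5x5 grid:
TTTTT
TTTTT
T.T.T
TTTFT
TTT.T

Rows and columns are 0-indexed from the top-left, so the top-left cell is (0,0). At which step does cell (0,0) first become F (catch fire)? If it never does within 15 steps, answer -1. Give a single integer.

Step 1: cell (0,0)='T' (+2 fires, +1 burnt)
Step 2: cell (0,0)='T' (+5 fires, +2 burnt)
Step 3: cell (0,0)='T' (+4 fires, +5 burnt)
Step 4: cell (0,0)='T' (+6 fires, +4 burnt)
Step 5: cell (0,0)='T' (+3 fires, +6 burnt)
Step 6: cell (0,0)='F' (+1 fires, +3 burnt)
  -> target ignites at step 6
Step 7: cell (0,0)='.' (+0 fires, +1 burnt)
  fire out at step 7

6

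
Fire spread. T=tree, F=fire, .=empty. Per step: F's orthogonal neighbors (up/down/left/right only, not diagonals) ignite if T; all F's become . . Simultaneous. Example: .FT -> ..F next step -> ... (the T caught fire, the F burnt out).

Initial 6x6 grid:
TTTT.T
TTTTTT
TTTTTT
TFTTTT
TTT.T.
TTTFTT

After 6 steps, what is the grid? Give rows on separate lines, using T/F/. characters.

Step 1: 6 trees catch fire, 2 burn out
  TTTT.T
  TTTTTT
  TFTTTT
  F.FTTT
  TFT.T.
  TTF.FT
Step 2: 9 trees catch fire, 6 burn out
  TTTT.T
  TFTTTT
  F.FTTT
  ...FTT
  F.F.F.
  TF...F
Step 3: 6 trees catch fire, 9 burn out
  TFTT.T
  F.FTTT
  ...FTT
  ....FT
  ......
  F.....
Step 4: 5 trees catch fire, 6 burn out
  F.FT.T
  ...FTT
  ....FT
  .....F
  ......
  ......
Step 5: 3 trees catch fire, 5 burn out
  ...F.T
  ....FT
  .....F
  ......
  ......
  ......
Step 6: 1 trees catch fire, 3 burn out
  .....T
  .....F
  ......
  ......
  ......
  ......

.....T
.....F
......
......
......
......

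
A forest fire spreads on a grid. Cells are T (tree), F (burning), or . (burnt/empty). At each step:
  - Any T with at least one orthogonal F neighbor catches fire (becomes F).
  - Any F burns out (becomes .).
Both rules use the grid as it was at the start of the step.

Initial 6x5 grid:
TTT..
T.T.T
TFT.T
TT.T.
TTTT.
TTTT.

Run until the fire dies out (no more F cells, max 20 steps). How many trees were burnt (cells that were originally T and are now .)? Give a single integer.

Step 1: +3 fires, +1 burnt (F count now 3)
Step 2: +4 fires, +3 burnt (F count now 4)
Step 3: +5 fires, +4 burnt (F count now 5)
Step 4: +4 fires, +5 burnt (F count now 4)
Step 5: +2 fires, +4 burnt (F count now 2)
Step 6: +0 fires, +2 burnt (F count now 0)
Fire out after step 6
Initially T: 20, now '.': 28
Total burnt (originally-T cells now '.'): 18

Answer: 18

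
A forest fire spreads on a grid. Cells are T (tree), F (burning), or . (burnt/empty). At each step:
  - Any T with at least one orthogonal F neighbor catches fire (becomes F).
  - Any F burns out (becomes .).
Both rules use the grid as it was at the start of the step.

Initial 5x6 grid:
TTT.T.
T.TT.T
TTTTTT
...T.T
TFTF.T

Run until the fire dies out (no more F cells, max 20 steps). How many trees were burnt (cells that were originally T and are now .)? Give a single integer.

Answer: 18

Derivation:
Step 1: +3 fires, +2 burnt (F count now 3)
Step 2: +1 fires, +3 burnt (F count now 1)
Step 3: +3 fires, +1 burnt (F count now 3)
Step 4: +3 fires, +3 burnt (F count now 3)
Step 5: +4 fires, +3 burnt (F count now 4)
Step 6: +3 fires, +4 burnt (F count now 3)
Step 7: +1 fires, +3 burnt (F count now 1)
Step 8: +0 fires, +1 burnt (F count now 0)
Fire out after step 8
Initially T: 19, now '.': 29
Total burnt (originally-T cells now '.'): 18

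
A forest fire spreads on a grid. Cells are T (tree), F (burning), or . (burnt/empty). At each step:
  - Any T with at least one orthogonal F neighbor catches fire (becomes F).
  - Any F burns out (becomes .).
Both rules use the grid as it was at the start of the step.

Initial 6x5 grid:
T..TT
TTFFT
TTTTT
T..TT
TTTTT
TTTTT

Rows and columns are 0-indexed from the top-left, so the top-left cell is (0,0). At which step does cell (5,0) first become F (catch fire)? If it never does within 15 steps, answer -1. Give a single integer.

Step 1: cell (5,0)='T' (+5 fires, +2 burnt)
Step 2: cell (5,0)='T' (+5 fires, +5 burnt)
Step 3: cell (5,0)='T' (+4 fires, +5 burnt)
Step 4: cell (5,0)='T' (+4 fires, +4 burnt)
Step 5: cell (5,0)='T' (+4 fires, +4 burnt)
Step 6: cell (5,0)='F' (+2 fires, +4 burnt)
  -> target ignites at step 6
Step 7: cell (5,0)='.' (+0 fires, +2 burnt)
  fire out at step 7

6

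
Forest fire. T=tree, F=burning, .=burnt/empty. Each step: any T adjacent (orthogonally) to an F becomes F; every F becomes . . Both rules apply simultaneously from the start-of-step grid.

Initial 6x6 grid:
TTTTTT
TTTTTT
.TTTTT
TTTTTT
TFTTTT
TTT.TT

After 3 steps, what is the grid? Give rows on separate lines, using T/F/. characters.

Step 1: 4 trees catch fire, 1 burn out
  TTTTTT
  TTTTTT
  .TTTTT
  TFTTTT
  F.FTTT
  TFT.TT
Step 2: 6 trees catch fire, 4 burn out
  TTTTTT
  TTTTTT
  .FTTTT
  F.FTTT
  ...FTT
  F.F.TT
Step 3: 4 trees catch fire, 6 burn out
  TTTTTT
  TFTTTT
  ..FTTT
  ...FTT
  ....FT
  ....TT

TTTTTT
TFTTTT
..FTTT
...FTT
....FT
....TT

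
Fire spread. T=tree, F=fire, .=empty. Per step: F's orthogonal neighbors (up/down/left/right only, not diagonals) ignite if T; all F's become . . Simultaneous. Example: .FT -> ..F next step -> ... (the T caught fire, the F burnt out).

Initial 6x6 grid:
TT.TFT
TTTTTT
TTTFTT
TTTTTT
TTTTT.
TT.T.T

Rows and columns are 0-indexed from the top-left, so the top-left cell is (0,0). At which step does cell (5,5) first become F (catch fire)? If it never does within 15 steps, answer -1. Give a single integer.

Step 1: cell (5,5)='T' (+7 fires, +2 burnt)
Step 2: cell (5,5)='T' (+7 fires, +7 burnt)
Step 3: cell (5,5)='T' (+7 fires, +7 burnt)
Step 4: cell (5,5)='T' (+4 fires, +7 burnt)
Step 5: cell (5,5)='T' (+3 fires, +4 burnt)
Step 6: cell (5,5)='T' (+1 fires, +3 burnt)
Step 7: cell (5,5)='T' (+0 fires, +1 burnt)
  fire out at step 7
Target never catches fire within 15 steps

-1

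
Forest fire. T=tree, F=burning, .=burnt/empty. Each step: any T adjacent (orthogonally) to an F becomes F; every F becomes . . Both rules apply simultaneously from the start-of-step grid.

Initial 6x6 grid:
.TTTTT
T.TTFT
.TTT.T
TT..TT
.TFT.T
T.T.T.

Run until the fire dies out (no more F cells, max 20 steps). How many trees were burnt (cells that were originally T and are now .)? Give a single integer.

Step 1: +6 fires, +2 burnt (F count now 6)
Step 2: +6 fires, +6 burnt (F count now 6)
Step 3: +5 fires, +6 burnt (F count now 5)
Step 4: +3 fires, +5 burnt (F count now 3)
Step 5: +0 fires, +3 burnt (F count now 0)
Fire out after step 5
Initially T: 23, now '.': 33
Total burnt (originally-T cells now '.'): 20

Answer: 20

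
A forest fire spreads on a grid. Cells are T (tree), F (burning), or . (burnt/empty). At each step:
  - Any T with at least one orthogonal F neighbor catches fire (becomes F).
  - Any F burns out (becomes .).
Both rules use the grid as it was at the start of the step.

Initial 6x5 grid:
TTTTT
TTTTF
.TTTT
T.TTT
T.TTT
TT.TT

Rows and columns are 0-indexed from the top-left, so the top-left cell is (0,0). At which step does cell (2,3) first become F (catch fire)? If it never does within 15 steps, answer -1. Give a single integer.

Step 1: cell (2,3)='T' (+3 fires, +1 burnt)
Step 2: cell (2,3)='F' (+4 fires, +3 burnt)
  -> target ignites at step 2
Step 3: cell (2,3)='.' (+5 fires, +4 burnt)
Step 4: cell (2,3)='.' (+6 fires, +5 burnt)
Step 5: cell (2,3)='.' (+3 fires, +6 burnt)
Step 6: cell (2,3)='.' (+0 fires, +3 burnt)
  fire out at step 6

2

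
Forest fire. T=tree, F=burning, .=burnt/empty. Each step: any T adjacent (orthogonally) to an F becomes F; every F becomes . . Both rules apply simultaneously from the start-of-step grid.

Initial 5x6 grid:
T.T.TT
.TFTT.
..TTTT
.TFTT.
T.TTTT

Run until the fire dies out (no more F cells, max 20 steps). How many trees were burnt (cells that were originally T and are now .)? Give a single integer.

Answer: 17

Derivation:
Step 1: +7 fires, +2 burnt (F count now 7)
Step 2: +4 fires, +7 burnt (F count now 4)
Step 3: +3 fires, +4 burnt (F count now 3)
Step 4: +3 fires, +3 burnt (F count now 3)
Step 5: +0 fires, +3 burnt (F count now 0)
Fire out after step 5
Initially T: 19, now '.': 28
Total burnt (originally-T cells now '.'): 17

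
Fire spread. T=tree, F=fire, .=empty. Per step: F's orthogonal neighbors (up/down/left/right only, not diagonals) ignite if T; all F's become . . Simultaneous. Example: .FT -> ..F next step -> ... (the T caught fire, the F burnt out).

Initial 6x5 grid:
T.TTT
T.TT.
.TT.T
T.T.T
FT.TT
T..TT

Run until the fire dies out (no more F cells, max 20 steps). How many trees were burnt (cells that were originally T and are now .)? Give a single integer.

Answer: 3

Derivation:
Step 1: +3 fires, +1 burnt (F count now 3)
Step 2: +0 fires, +3 burnt (F count now 0)
Fire out after step 2
Initially T: 19, now '.': 14
Total burnt (originally-T cells now '.'): 3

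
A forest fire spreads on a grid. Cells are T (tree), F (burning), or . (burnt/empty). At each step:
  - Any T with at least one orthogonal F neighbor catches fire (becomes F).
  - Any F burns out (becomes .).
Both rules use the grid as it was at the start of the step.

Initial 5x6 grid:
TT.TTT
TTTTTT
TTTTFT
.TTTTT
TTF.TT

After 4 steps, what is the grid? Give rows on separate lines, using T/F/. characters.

Step 1: 6 trees catch fire, 2 burn out
  TT.TTT
  TTTTFT
  TTTF.F
  .TFTFT
  TF..TT
Step 2: 9 trees catch fire, 6 burn out
  TT.TFT
  TTTF.F
  TTF...
  .F.F.F
  F...FT
Step 3: 5 trees catch fire, 9 burn out
  TT.F.F
  TTF...
  TF....
  ......
  .....F
Step 4: 2 trees catch fire, 5 burn out
  TT....
  TF....
  F.....
  ......
  ......

TT....
TF....
F.....
......
......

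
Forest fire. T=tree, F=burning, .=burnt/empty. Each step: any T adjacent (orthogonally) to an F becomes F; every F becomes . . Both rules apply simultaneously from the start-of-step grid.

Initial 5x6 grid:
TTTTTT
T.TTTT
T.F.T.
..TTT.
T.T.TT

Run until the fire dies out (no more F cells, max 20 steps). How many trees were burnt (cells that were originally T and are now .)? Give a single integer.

Answer: 19

Derivation:
Step 1: +2 fires, +1 burnt (F count now 2)
Step 2: +4 fires, +2 burnt (F count now 4)
Step 3: +4 fires, +4 burnt (F count now 4)
Step 4: +5 fires, +4 burnt (F count now 5)
Step 5: +3 fires, +5 burnt (F count now 3)
Step 6: +1 fires, +3 burnt (F count now 1)
Step 7: +0 fires, +1 burnt (F count now 0)
Fire out after step 7
Initially T: 20, now '.': 29
Total burnt (originally-T cells now '.'): 19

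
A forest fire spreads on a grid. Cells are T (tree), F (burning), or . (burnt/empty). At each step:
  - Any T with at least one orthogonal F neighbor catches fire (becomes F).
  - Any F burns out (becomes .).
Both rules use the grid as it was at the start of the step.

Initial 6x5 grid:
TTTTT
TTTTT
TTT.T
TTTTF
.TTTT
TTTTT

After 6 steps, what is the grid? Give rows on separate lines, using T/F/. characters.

Step 1: 3 trees catch fire, 1 burn out
  TTTTT
  TTTTT
  TTT.F
  TTTF.
  .TTTF
  TTTTT
Step 2: 4 trees catch fire, 3 burn out
  TTTTT
  TTTTF
  TTT..
  TTF..
  .TTF.
  TTTTF
Step 3: 6 trees catch fire, 4 burn out
  TTTTF
  TTTF.
  TTF..
  TF...
  .TF..
  TTTF.
Step 4: 6 trees catch fire, 6 burn out
  TTTF.
  TTF..
  TF...
  F....
  .F...
  TTF..
Step 5: 4 trees catch fire, 6 burn out
  TTF..
  TF...
  F....
  .....
  .....
  TF...
Step 6: 3 trees catch fire, 4 burn out
  TF...
  F....
  .....
  .....
  .....
  F....

TF...
F....
.....
.....
.....
F....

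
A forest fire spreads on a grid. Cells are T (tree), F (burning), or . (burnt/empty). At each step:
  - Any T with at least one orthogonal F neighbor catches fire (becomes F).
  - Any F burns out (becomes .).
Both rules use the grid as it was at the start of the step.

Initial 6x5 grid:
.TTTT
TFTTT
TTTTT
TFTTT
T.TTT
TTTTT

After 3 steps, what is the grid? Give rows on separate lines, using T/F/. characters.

Step 1: 6 trees catch fire, 2 burn out
  .FTTT
  F.FTT
  TFTTT
  F.FTT
  T.TTT
  TTTTT
Step 2: 7 trees catch fire, 6 burn out
  ..FTT
  ...FT
  F.FTT
  ...FT
  F.FTT
  TTTTT
Step 3: 7 trees catch fire, 7 burn out
  ...FT
  ....F
  ...FT
  ....F
  ...FT
  FTFTT

...FT
....F
...FT
....F
...FT
FTFTT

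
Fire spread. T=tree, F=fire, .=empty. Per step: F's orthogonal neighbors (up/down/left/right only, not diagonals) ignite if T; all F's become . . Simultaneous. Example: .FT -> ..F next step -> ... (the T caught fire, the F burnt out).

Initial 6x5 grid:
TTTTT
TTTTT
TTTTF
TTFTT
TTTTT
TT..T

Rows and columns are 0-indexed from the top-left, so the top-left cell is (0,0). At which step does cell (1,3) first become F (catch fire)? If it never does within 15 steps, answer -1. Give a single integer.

Step 1: cell (1,3)='T' (+7 fires, +2 burnt)
Step 2: cell (1,3)='F' (+8 fires, +7 burnt)
  -> target ignites at step 2
Step 3: cell (1,3)='.' (+7 fires, +8 burnt)
Step 4: cell (1,3)='.' (+3 fires, +7 burnt)
Step 5: cell (1,3)='.' (+1 fires, +3 burnt)
Step 6: cell (1,3)='.' (+0 fires, +1 burnt)
  fire out at step 6

2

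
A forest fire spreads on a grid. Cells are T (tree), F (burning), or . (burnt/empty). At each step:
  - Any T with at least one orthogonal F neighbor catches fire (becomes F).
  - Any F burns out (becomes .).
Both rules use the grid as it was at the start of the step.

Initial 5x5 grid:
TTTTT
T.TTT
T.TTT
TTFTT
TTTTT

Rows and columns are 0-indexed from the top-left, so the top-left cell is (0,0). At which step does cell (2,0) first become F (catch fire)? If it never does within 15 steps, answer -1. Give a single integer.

Step 1: cell (2,0)='T' (+4 fires, +1 burnt)
Step 2: cell (2,0)='T' (+6 fires, +4 burnt)
Step 3: cell (2,0)='F' (+6 fires, +6 burnt)
  -> target ignites at step 3
Step 4: cell (2,0)='.' (+4 fires, +6 burnt)
Step 5: cell (2,0)='.' (+2 fires, +4 burnt)
Step 6: cell (2,0)='.' (+0 fires, +2 burnt)
  fire out at step 6

3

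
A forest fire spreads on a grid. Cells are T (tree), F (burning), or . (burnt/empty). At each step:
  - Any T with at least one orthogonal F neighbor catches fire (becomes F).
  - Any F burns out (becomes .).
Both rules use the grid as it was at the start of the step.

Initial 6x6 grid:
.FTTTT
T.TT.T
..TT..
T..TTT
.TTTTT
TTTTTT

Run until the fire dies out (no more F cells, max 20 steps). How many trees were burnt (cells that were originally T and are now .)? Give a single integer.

Step 1: +1 fires, +1 burnt (F count now 1)
Step 2: +2 fires, +1 burnt (F count now 2)
Step 3: +3 fires, +2 burnt (F count now 3)
Step 4: +2 fires, +3 burnt (F count now 2)
Step 5: +2 fires, +2 burnt (F count now 2)
Step 6: +2 fires, +2 burnt (F count now 2)
Step 7: +4 fires, +2 burnt (F count now 4)
Step 8: +4 fires, +4 burnt (F count now 4)
Step 9: +2 fires, +4 burnt (F count now 2)
Step 10: +1 fires, +2 burnt (F count now 1)
Step 11: +0 fires, +1 burnt (F count now 0)
Fire out after step 11
Initially T: 25, now '.': 34
Total burnt (originally-T cells now '.'): 23

Answer: 23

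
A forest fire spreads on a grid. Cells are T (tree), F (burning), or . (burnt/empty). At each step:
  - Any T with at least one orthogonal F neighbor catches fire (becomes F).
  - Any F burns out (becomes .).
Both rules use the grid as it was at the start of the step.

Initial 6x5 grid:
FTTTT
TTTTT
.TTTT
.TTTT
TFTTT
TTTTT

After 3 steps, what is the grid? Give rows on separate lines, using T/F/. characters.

Step 1: 6 trees catch fire, 2 burn out
  .FTTT
  FTTTT
  .TTTT
  .FTTT
  F.FTT
  TFTTT
Step 2: 7 trees catch fire, 6 burn out
  ..FTT
  .FTTT
  .FTTT
  ..FTT
  ...FT
  F.FTT
Step 3: 6 trees catch fire, 7 burn out
  ...FT
  ..FTT
  ..FTT
  ...FT
  ....F
  ...FT

...FT
..FTT
..FTT
...FT
....F
...FT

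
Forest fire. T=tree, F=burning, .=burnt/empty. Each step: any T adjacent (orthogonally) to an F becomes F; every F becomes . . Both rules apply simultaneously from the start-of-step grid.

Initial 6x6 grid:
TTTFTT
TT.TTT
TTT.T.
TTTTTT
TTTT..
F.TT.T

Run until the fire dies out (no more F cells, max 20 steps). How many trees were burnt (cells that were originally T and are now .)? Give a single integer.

Answer: 26

Derivation:
Step 1: +4 fires, +2 burnt (F count now 4)
Step 2: +5 fires, +4 burnt (F count now 5)
Step 3: +7 fires, +5 burnt (F count now 7)
Step 4: +6 fires, +7 burnt (F count now 6)
Step 5: +4 fires, +6 burnt (F count now 4)
Step 6: +0 fires, +4 burnt (F count now 0)
Fire out after step 6
Initially T: 27, now '.': 35
Total burnt (originally-T cells now '.'): 26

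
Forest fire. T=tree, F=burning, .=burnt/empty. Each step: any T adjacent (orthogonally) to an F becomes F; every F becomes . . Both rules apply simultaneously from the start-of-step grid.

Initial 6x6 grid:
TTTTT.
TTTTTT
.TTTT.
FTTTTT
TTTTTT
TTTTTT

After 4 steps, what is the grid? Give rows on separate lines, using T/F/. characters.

Step 1: 2 trees catch fire, 1 burn out
  TTTTT.
  TTTTTT
  .TTTT.
  .FTTTT
  FTTTTT
  TTTTTT
Step 2: 4 trees catch fire, 2 burn out
  TTTTT.
  TTTTTT
  .FTTT.
  ..FTTT
  .FTTTT
  FTTTTT
Step 3: 5 trees catch fire, 4 burn out
  TTTTT.
  TFTTTT
  ..FTT.
  ...FTT
  ..FTTT
  .FTTTT
Step 4: 7 trees catch fire, 5 burn out
  TFTTT.
  F.FTTT
  ...FT.
  ....FT
  ...FTT
  ..FTTT

TFTTT.
F.FTTT
...FT.
....FT
...FTT
..FTTT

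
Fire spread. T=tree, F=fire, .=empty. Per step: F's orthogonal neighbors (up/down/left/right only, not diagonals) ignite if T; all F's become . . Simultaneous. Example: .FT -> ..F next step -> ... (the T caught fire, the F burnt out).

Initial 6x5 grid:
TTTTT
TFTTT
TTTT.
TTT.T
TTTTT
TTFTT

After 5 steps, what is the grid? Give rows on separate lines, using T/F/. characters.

Step 1: 7 trees catch fire, 2 burn out
  TFTTT
  F.FTT
  TFTT.
  TTT.T
  TTFTT
  TF.FT
Step 2: 11 trees catch fire, 7 burn out
  F.FTT
  ...FT
  F.FT.
  TFF.T
  TF.FT
  F...F
Step 3: 6 trees catch fire, 11 burn out
  ...FT
  ....F
  ...F.
  F...T
  F...F
  .....
Step 4: 2 trees catch fire, 6 burn out
  ....F
  .....
  .....
  ....F
  .....
  .....
Step 5: 0 trees catch fire, 2 burn out
  .....
  .....
  .....
  .....
  .....
  .....

.....
.....
.....
.....
.....
.....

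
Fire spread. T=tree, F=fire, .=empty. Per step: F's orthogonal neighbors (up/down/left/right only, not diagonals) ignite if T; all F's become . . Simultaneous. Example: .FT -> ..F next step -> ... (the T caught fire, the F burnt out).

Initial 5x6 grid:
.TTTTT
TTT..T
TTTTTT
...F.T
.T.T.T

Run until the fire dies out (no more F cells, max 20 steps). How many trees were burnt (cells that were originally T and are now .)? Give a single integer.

Answer: 18

Derivation:
Step 1: +2 fires, +1 burnt (F count now 2)
Step 2: +2 fires, +2 burnt (F count now 2)
Step 3: +3 fires, +2 burnt (F count now 3)
Step 4: +5 fires, +3 burnt (F count now 5)
Step 5: +5 fires, +5 burnt (F count now 5)
Step 6: +1 fires, +5 burnt (F count now 1)
Step 7: +0 fires, +1 burnt (F count now 0)
Fire out after step 7
Initially T: 19, now '.': 29
Total burnt (originally-T cells now '.'): 18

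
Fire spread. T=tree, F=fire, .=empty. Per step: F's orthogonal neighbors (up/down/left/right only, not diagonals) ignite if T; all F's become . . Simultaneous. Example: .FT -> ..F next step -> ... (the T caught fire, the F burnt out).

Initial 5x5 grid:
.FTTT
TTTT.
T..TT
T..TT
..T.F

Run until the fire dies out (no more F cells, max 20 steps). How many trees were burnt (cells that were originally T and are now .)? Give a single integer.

Answer: 13

Derivation:
Step 1: +3 fires, +2 burnt (F count now 3)
Step 2: +5 fires, +3 burnt (F count now 5)
Step 3: +4 fires, +5 burnt (F count now 4)
Step 4: +1 fires, +4 burnt (F count now 1)
Step 5: +0 fires, +1 burnt (F count now 0)
Fire out after step 5
Initially T: 14, now '.': 24
Total burnt (originally-T cells now '.'): 13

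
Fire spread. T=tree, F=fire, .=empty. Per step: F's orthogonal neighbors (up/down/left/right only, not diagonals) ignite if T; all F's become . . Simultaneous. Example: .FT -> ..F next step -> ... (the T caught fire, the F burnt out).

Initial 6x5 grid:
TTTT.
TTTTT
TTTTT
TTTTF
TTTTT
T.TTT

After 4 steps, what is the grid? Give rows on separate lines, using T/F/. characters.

Step 1: 3 trees catch fire, 1 burn out
  TTTT.
  TTTTT
  TTTTF
  TTTF.
  TTTTF
  T.TTT
Step 2: 5 trees catch fire, 3 burn out
  TTTT.
  TTTTF
  TTTF.
  TTF..
  TTTF.
  T.TTF
Step 3: 5 trees catch fire, 5 burn out
  TTTT.
  TTTF.
  TTF..
  TF...
  TTF..
  T.TF.
Step 4: 6 trees catch fire, 5 burn out
  TTTF.
  TTF..
  TF...
  F....
  TF...
  T.F..

TTTF.
TTF..
TF...
F....
TF...
T.F..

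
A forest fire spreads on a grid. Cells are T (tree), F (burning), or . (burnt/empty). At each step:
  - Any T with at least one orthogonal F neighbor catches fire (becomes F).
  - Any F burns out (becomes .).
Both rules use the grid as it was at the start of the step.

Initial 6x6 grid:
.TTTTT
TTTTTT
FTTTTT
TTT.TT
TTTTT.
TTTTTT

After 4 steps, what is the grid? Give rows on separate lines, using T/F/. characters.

Step 1: 3 trees catch fire, 1 burn out
  .TTTTT
  FTTTTT
  .FTTTT
  FTT.TT
  TTTTT.
  TTTTTT
Step 2: 4 trees catch fire, 3 burn out
  .TTTTT
  .FTTTT
  ..FTTT
  .FT.TT
  FTTTT.
  TTTTTT
Step 3: 6 trees catch fire, 4 burn out
  .FTTTT
  ..FTTT
  ...FTT
  ..F.TT
  .FTTT.
  FTTTTT
Step 4: 5 trees catch fire, 6 burn out
  ..FTTT
  ...FTT
  ....FT
  ....TT
  ..FTT.
  .FTTTT

..FTTT
...FTT
....FT
....TT
..FTT.
.FTTTT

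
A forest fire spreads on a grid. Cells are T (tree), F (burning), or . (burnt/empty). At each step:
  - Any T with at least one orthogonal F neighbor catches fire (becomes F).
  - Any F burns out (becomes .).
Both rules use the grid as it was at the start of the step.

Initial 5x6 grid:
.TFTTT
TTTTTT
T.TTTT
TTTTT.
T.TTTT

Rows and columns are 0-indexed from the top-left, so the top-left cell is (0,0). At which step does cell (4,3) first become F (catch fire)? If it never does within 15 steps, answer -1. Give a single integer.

Step 1: cell (4,3)='T' (+3 fires, +1 burnt)
Step 2: cell (4,3)='T' (+4 fires, +3 burnt)
Step 3: cell (4,3)='T' (+5 fires, +4 burnt)
Step 4: cell (4,3)='T' (+6 fires, +5 burnt)
Step 5: cell (4,3)='F' (+4 fires, +6 burnt)
  -> target ignites at step 5
Step 6: cell (4,3)='.' (+2 fires, +4 burnt)
Step 7: cell (4,3)='.' (+1 fires, +2 burnt)
Step 8: cell (4,3)='.' (+0 fires, +1 burnt)
  fire out at step 8

5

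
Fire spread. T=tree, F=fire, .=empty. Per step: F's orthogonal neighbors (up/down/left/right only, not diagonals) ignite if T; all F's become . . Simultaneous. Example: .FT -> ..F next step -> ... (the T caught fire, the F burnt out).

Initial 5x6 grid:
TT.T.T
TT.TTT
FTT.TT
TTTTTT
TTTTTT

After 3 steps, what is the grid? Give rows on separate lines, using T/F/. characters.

Step 1: 3 trees catch fire, 1 burn out
  TT.T.T
  FT.TTT
  .FT.TT
  FTTTTT
  TTTTTT
Step 2: 5 trees catch fire, 3 burn out
  FT.T.T
  .F.TTT
  ..F.TT
  .FTTTT
  FTTTTT
Step 3: 3 trees catch fire, 5 burn out
  .F.T.T
  ...TTT
  ....TT
  ..FTTT
  .FTTTT

.F.T.T
...TTT
....TT
..FTTT
.FTTTT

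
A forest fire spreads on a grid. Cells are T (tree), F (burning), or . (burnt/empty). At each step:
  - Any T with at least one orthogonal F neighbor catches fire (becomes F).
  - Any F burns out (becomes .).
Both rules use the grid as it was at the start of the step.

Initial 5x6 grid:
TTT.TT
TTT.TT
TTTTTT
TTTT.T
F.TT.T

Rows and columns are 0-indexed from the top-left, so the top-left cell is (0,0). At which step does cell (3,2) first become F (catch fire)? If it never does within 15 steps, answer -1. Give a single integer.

Step 1: cell (3,2)='T' (+1 fires, +1 burnt)
Step 2: cell (3,2)='T' (+2 fires, +1 burnt)
Step 3: cell (3,2)='F' (+3 fires, +2 burnt)
  -> target ignites at step 3
Step 4: cell (3,2)='.' (+5 fires, +3 burnt)
Step 5: cell (3,2)='.' (+4 fires, +5 burnt)
Step 6: cell (3,2)='.' (+2 fires, +4 burnt)
Step 7: cell (3,2)='.' (+2 fires, +2 burnt)
Step 8: cell (3,2)='.' (+3 fires, +2 burnt)
Step 9: cell (3,2)='.' (+2 fires, +3 burnt)
Step 10: cell (3,2)='.' (+0 fires, +2 burnt)
  fire out at step 10

3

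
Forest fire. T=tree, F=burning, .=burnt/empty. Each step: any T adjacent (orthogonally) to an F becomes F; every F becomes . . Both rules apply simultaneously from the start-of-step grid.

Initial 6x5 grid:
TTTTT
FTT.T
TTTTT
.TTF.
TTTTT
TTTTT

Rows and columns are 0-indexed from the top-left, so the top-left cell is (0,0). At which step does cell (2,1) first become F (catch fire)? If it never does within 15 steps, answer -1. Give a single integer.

Step 1: cell (2,1)='T' (+6 fires, +2 burnt)
Step 2: cell (2,1)='F' (+9 fires, +6 burnt)
  -> target ignites at step 2
Step 3: cell (2,1)='.' (+5 fires, +9 burnt)
Step 4: cell (2,1)='.' (+4 fires, +5 burnt)
Step 5: cell (2,1)='.' (+1 fires, +4 burnt)
Step 6: cell (2,1)='.' (+0 fires, +1 burnt)
  fire out at step 6

2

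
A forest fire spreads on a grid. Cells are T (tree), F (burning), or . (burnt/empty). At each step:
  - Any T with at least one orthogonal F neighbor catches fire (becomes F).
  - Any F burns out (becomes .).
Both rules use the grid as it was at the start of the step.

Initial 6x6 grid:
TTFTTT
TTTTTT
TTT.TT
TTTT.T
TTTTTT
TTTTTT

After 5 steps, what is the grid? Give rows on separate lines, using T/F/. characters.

Step 1: 3 trees catch fire, 1 burn out
  TF.FTT
  TTFTTT
  TTT.TT
  TTTT.T
  TTTTTT
  TTTTTT
Step 2: 5 trees catch fire, 3 burn out
  F...FT
  TF.FTT
  TTF.TT
  TTTT.T
  TTTTTT
  TTTTTT
Step 3: 5 trees catch fire, 5 burn out
  .....F
  F...FT
  TF..TT
  TTFT.T
  TTTTTT
  TTTTTT
Step 4: 6 trees catch fire, 5 burn out
  ......
  .....F
  F...FT
  TF.F.T
  TTFTTT
  TTTTTT
Step 5: 5 trees catch fire, 6 burn out
  ......
  ......
  .....F
  F....T
  TF.FTT
  TTFTTT

......
......
.....F
F....T
TF.FTT
TTFTTT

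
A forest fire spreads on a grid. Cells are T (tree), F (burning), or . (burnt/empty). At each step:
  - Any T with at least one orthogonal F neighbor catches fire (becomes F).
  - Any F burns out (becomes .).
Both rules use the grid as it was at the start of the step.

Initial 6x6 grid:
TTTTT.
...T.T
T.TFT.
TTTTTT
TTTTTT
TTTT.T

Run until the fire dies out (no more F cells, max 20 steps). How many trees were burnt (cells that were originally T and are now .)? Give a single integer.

Step 1: +4 fires, +1 burnt (F count now 4)
Step 2: +4 fires, +4 burnt (F count now 4)
Step 3: +7 fires, +4 burnt (F count now 7)
Step 4: +5 fires, +7 burnt (F count now 5)
Step 5: +5 fires, +5 burnt (F count now 5)
Step 6: +1 fires, +5 burnt (F count now 1)
Step 7: +0 fires, +1 burnt (F count now 0)
Fire out after step 7
Initially T: 27, now '.': 35
Total burnt (originally-T cells now '.'): 26

Answer: 26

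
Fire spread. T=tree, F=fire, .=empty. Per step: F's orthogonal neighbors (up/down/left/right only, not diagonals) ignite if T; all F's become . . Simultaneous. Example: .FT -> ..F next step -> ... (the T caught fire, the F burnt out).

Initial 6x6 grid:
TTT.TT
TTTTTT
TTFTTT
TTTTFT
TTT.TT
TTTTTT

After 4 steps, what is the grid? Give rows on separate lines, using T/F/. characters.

Step 1: 8 trees catch fire, 2 burn out
  TTT.TT
  TTFTTT
  TF.FFT
  TTFF.F
  TTT.FT
  TTTTTT
Step 2: 10 trees catch fire, 8 burn out
  TTF.TT
  TF.FFT
  F....F
  TF....
  TTF..F
  TTTTFT
Step 3: 9 trees catch fire, 10 burn out
  TF..FT
  F....F
  ......
  F.....
  TF....
  TTFF.F
Step 4: 4 trees catch fire, 9 burn out
  F....F
  ......
  ......
  ......
  F.....
  TF....

F....F
......
......
......
F.....
TF....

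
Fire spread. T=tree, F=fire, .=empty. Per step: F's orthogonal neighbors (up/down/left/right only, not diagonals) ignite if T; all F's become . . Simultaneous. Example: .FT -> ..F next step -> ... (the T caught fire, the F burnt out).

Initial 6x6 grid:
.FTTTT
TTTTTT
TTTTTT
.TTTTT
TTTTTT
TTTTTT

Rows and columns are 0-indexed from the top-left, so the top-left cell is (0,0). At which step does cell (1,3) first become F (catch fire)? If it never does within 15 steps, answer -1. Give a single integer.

Step 1: cell (1,3)='T' (+2 fires, +1 burnt)
Step 2: cell (1,3)='T' (+4 fires, +2 burnt)
Step 3: cell (1,3)='F' (+5 fires, +4 burnt)
  -> target ignites at step 3
Step 4: cell (1,3)='.' (+5 fires, +5 burnt)
Step 5: cell (1,3)='.' (+6 fires, +5 burnt)
Step 6: cell (1,3)='.' (+5 fires, +6 burnt)
Step 7: cell (1,3)='.' (+3 fires, +5 burnt)
Step 8: cell (1,3)='.' (+2 fires, +3 burnt)
Step 9: cell (1,3)='.' (+1 fires, +2 burnt)
Step 10: cell (1,3)='.' (+0 fires, +1 burnt)
  fire out at step 10

3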